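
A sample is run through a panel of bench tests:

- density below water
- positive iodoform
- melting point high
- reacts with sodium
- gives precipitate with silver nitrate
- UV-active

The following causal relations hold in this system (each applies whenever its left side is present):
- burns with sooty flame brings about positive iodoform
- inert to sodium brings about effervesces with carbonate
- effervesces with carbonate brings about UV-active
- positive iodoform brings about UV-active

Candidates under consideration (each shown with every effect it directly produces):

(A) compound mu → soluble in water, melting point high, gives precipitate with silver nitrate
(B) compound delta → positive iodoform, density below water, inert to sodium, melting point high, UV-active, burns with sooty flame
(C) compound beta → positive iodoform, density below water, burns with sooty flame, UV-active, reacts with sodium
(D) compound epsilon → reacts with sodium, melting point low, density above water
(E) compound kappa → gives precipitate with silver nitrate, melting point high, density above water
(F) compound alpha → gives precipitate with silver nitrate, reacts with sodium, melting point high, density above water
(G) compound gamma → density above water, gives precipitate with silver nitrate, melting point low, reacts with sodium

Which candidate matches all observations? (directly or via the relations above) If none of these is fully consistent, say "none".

none

Per-candidate check:
(A) compound mu — density below water NO; positive iodoform NO; melting point high yes; reacts with sodium NO; gives precipitate with silver nitrate yes; UV-active NO
(B) compound delta — density below water yes; positive iodoform yes; melting point high yes; reacts with sodium NO; gives precipitate with silver nitrate NO; UV-active yes
(C) compound beta — does not account for melting point high, gives precipitate with silver nitrate
(D) compound epsilon — fails on density below water, positive iodoform, melting point high, gives precipitate with silver nitrate, UV-active (predicts density above water, not density below water; predicts melting point low, not melting point high)
(E) compound kappa — density below water NO; positive iodoform NO; melting point high yes; reacts with sodium NO; gives precipitate with silver nitrate yes; UV-active NO
(F) compound alpha — fails on density below water, positive iodoform, UV-active (predicts density above water, not density below water)
(G) compound gamma — fails on density below water, positive iodoform, melting point high, UV-active (predicts density above water, not density below water; predicts melting point low, not melting point high)
None of the listed candidates fits everything.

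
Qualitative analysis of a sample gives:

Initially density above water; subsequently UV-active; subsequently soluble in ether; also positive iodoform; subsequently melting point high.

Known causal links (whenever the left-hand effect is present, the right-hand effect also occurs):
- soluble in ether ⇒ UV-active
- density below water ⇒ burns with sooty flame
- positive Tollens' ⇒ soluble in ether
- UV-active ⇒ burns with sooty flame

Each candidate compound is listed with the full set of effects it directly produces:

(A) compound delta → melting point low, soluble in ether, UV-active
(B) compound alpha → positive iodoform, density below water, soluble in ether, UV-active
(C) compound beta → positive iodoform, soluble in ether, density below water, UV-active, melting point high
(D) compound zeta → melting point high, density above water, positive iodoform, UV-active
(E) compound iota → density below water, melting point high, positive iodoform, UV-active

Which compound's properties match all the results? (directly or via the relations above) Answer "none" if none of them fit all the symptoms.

none

Testing each hypothesis:
(A) compound delta — density above water NO; UV-active yes; soluble in ether yes; positive iodoform NO; melting point high NO
(B) compound alpha — fails on density above water, melting point high (predicts density below water, not density above water)
(C) compound beta — density above water NO; UV-active yes; soluble in ether yes; positive iodoform yes; melting point high yes
(D) compound zeta — does not account for soluble in ether
(E) compound iota — fails on density above water, soluble in ether (predicts density below water, not density above water)
Every candidate fails on at least one observation.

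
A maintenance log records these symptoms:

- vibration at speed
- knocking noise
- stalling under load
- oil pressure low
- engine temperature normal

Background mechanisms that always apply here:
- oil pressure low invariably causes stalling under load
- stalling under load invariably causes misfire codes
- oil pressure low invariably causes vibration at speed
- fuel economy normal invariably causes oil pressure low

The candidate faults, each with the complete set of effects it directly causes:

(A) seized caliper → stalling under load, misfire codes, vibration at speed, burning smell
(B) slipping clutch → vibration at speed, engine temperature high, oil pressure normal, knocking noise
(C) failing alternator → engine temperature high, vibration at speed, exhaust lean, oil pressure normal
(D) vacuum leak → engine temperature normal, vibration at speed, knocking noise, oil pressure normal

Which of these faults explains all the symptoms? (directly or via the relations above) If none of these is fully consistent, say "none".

Testing each hypothesis:
(A) seized caliper — does not account for knocking noise, oil pressure low, engine temperature normal
(B) slipping clutch — vibration at speed ✓; knocking noise ✓; stalling under load ✗; oil pressure low ✗; engine temperature normal ✗
(C) failing alternator — fails on knocking noise, stalling under load, oil pressure low, engine temperature normal (predicts oil pressure normal, not oil pressure low; predicts engine temperature high, not engine temperature normal)
(D) vacuum leak — vibration at speed ✓; knocking noise ✓; stalling under load ✗; oil pressure low ✗; engine temperature normal ✓
None of the listed candidates fits everything.

none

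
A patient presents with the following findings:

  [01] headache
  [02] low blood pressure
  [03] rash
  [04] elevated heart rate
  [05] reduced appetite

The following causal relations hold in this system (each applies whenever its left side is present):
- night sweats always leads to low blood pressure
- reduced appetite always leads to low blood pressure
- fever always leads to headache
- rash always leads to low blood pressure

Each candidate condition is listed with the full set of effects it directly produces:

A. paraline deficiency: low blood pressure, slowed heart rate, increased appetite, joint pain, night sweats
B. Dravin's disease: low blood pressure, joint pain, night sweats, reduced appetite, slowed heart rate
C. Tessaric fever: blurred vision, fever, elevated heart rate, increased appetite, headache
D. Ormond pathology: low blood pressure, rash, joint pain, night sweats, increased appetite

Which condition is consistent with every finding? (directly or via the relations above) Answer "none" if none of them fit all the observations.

Per-candidate check:
(A) paraline deficiency — headache NO; low blood pressure yes; rash NO; elevated heart rate NO; reduced appetite NO
(B) Dravin's disease — headache NO; low blood pressure yes; rash NO; elevated heart rate NO; reduced appetite yes
(C) Tessaric fever — headache yes; low blood pressure NO; rash NO; elevated heart rate yes; reduced appetite NO
(D) Ormond pathology — fails on headache, elevated heart rate, reduced appetite (predicts increased appetite, not reduced appetite)
None of the listed candidates fits everything.

none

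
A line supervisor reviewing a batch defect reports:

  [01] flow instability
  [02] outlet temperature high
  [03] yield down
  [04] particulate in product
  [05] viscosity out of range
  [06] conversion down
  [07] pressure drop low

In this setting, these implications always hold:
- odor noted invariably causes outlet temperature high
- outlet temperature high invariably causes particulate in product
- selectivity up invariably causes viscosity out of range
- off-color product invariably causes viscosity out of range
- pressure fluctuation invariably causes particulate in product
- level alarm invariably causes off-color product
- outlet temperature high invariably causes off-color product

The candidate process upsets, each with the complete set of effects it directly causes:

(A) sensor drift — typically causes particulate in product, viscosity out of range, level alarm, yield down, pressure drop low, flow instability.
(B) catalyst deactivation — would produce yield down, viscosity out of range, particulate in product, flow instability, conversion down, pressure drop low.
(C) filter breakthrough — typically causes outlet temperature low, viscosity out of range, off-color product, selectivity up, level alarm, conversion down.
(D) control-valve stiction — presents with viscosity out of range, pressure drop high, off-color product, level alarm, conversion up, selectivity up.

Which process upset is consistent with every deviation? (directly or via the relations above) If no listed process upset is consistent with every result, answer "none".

Per-candidate check:
(A) sensor drift — flow instability +; outlet temperature high -; yield down +; particulate in product +; viscosity out of range +; conversion down -; pressure drop low +
(B) catalyst deactivation — does not account for outlet temperature high
(C) filter breakthrough — flow instability -; outlet temperature high -; yield down -; particulate in product -; viscosity out of range +; conversion down +; pressure drop low -
(D) control-valve stiction — flow instability -; outlet temperature high -; yield down -; particulate in product -; viscosity out of range +; conversion down -; pressure drop low -
None of the listed candidates fits everything.

none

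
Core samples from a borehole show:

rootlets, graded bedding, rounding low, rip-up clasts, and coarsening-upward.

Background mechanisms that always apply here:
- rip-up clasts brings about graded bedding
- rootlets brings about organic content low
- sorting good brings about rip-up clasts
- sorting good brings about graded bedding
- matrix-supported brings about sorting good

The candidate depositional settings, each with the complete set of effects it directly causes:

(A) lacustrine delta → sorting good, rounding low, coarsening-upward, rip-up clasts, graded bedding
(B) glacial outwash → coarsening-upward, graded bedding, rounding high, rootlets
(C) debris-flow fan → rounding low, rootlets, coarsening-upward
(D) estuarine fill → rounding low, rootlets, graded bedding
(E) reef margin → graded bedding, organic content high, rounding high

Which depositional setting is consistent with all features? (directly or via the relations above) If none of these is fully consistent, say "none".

For each candidate, compare predicted effects to what was observed:
(A) lacustrine delta — does not account for rootlets
(B) glacial outwash — rootlets yes; graded bedding yes; rounding low NO; rip-up clasts NO; coarsening-upward yes
(C) debris-flow fan — rootlets yes; graded bedding NO; rounding low yes; rip-up clasts NO; coarsening-upward yes
(D) estuarine fill — rootlets yes; graded bedding yes; rounding low yes; rip-up clasts NO; coarsening-upward NO
(E) reef margin — rootlets NO; graded bedding yes; rounding low NO; rip-up clasts NO; coarsening-upward NO
Every candidate fails on at least one observation.

none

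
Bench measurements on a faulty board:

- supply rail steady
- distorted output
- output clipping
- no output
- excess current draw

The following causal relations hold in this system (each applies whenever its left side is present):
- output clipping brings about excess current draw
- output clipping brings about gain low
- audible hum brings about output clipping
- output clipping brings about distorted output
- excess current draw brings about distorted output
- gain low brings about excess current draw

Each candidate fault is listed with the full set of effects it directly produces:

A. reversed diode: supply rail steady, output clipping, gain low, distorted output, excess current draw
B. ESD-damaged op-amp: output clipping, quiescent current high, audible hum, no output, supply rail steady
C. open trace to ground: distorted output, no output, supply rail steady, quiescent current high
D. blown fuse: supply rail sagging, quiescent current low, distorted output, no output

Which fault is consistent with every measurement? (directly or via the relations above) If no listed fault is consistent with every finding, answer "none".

B

Testing each hypothesis:
(A) reversed diode — supply rail steady match; distorted output match; output clipping match; no output miss; excess current draw match
(B) ESD-damaged op-amp — accounts for every observation (distorted output through output clipping → distorted output)
(C) open trace to ground — supply rail steady match; distorted output match; output clipping miss; no output match; excess current draw miss
(D) blown fuse — supply rail steady miss; distorted output match; output clipping miss; no output match; excess current draw miss
Only (B) is consistent with every observation.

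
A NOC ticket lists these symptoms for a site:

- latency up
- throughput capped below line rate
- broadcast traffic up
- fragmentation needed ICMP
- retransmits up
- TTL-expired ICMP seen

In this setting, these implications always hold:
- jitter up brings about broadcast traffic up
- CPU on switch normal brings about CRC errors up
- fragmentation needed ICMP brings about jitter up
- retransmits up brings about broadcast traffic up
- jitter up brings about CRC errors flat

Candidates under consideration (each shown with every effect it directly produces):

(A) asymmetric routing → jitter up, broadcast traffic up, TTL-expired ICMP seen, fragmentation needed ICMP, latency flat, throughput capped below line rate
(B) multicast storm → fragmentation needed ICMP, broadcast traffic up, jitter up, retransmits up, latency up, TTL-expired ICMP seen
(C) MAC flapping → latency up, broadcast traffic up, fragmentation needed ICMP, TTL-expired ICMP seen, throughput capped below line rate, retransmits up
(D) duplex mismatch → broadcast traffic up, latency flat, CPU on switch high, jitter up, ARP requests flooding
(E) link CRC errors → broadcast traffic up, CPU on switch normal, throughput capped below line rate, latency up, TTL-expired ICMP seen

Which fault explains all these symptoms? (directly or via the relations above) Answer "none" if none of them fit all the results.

C

Checking each candidate against the observations:
(A) asymmetric routing — latency up -; throughput capped below line rate +; broadcast traffic up +; fragmentation needed ICMP +; retransmits up -; TTL-expired ICMP seen +
(B) multicast storm — latency up +; throughput capped below line rate -; broadcast traffic up +; fragmentation needed ICMP +; retransmits up +; TTL-expired ICMP seen +
(C) MAC flapping — accounts for every observation
(D) duplex mismatch — latency up -; throughput capped below line rate -; broadcast traffic up +; fragmentation needed ICMP -; retransmits up -; TTL-expired ICMP seen -
(E) link CRC errors — does not account for fragmentation needed ICMP, retransmits up
(C) alone accounts for all the evidence.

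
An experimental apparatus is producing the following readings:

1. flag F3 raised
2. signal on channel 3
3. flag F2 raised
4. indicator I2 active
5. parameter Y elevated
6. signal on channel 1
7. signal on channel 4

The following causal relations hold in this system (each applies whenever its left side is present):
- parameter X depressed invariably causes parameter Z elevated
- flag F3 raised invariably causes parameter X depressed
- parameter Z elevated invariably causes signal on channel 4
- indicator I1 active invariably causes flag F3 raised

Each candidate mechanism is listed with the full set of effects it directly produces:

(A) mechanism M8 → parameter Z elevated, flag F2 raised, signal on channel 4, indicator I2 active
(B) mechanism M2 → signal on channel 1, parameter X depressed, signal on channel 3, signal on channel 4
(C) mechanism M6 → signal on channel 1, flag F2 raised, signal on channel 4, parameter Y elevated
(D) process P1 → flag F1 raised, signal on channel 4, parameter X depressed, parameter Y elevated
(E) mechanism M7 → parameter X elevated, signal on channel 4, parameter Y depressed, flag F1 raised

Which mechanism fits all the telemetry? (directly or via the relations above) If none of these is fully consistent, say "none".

none

Testing each hypothesis:
(A) mechanism M8 — does not account for flag F3 raised, signal on channel 3, parameter Y elevated, signal on channel 1
(B) mechanism M2 — flag F3 raised NO; signal on channel 3 yes; flag F2 raised NO; indicator I2 active NO; parameter Y elevated NO; signal on channel 1 yes; signal on channel 4 yes
(C) mechanism M6 — flag F3 raised NO; signal on channel 3 NO; flag F2 raised yes; indicator I2 active NO; parameter Y elevated yes; signal on channel 1 yes; signal on channel 4 yes
(D) process P1 — flag F3 raised NO; signal on channel 3 NO; flag F2 raised NO; indicator I2 active NO; parameter Y elevated yes; signal on channel 1 NO; signal on channel 4 yes
(E) mechanism M7 — fails on flag F3 raised, signal on channel 3, flag F2 raised, indicator I2 active, parameter Y elevated, signal on channel 1 (predicts parameter Y depressed, not parameter Y elevated)
Every candidate fails on at least one observation.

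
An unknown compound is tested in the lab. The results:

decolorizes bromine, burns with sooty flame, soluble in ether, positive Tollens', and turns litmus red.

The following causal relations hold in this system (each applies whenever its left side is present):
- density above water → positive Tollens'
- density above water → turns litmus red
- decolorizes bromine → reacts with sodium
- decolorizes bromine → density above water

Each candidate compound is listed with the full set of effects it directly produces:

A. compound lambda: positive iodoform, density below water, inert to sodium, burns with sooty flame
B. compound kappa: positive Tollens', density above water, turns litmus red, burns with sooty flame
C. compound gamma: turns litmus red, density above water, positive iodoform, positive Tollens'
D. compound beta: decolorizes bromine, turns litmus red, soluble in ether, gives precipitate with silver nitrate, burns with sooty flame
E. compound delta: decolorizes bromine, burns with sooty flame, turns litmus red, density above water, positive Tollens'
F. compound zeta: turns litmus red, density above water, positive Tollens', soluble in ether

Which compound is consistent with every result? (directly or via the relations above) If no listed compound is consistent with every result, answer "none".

D

For each candidate, compare predicted effects to what was observed:
(A) compound lambda — decolorizes bromine ✗; burns with sooty flame ✓; soluble in ether ✗; positive Tollens' ✗; turns litmus red ✗
(B) compound kappa — decolorizes bromine ✗; burns with sooty flame ✓; soluble in ether ✗; positive Tollens' ✓; turns litmus red ✓
(C) compound gamma — does not account for decolorizes bromine, burns with sooty flame, soluble in ether
(D) compound beta — accounts for every observation (positive Tollens' through decolorizes bromine → density above water → positive Tollens')
(E) compound delta — decolorizes bromine ✓; burns with sooty flame ✓; soluble in ether ✗; positive Tollens' ✓; turns litmus red ✓
(F) compound zeta — decolorizes bromine ✗; burns with sooty flame ✗; soluble in ether ✓; positive Tollens' ✓; turns litmus red ✓
(D) alone accounts for all the evidence.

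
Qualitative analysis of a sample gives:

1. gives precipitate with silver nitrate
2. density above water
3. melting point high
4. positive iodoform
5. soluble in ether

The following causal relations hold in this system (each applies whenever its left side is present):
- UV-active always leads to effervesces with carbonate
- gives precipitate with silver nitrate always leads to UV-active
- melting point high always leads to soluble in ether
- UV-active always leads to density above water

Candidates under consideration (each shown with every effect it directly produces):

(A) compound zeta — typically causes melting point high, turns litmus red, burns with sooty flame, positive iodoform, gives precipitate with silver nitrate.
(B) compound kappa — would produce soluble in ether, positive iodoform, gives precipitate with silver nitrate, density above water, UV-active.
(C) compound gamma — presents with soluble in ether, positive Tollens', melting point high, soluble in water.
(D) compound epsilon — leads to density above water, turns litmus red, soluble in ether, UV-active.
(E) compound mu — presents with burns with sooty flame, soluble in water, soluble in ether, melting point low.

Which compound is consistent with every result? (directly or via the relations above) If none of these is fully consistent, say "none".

A

Per-candidate check:
(A) compound zeta — gives precipitate with silver nitrate yes; density above water yes (by gives precipitate with silver nitrate → UV-active → density above water); melting point high yes; positive iodoform yes; soluble in ether yes (by melting point high → soluble in ether)
(B) compound kappa — gives precipitate with silver nitrate yes; density above water yes; melting point high NO; positive iodoform yes; soluble in ether yes
(C) compound gamma — gives precipitate with silver nitrate NO; density above water NO; melting point high yes; positive iodoform NO; soluble in ether yes
(D) compound epsilon — gives precipitate with silver nitrate NO; density above water yes; melting point high NO; positive iodoform NO; soluble in ether yes
(E) compound mu — fails on gives precipitate with silver nitrate, density above water, melting point high, positive iodoform (predicts melting point low, not melting point high)
Only (A) is consistent with every observation.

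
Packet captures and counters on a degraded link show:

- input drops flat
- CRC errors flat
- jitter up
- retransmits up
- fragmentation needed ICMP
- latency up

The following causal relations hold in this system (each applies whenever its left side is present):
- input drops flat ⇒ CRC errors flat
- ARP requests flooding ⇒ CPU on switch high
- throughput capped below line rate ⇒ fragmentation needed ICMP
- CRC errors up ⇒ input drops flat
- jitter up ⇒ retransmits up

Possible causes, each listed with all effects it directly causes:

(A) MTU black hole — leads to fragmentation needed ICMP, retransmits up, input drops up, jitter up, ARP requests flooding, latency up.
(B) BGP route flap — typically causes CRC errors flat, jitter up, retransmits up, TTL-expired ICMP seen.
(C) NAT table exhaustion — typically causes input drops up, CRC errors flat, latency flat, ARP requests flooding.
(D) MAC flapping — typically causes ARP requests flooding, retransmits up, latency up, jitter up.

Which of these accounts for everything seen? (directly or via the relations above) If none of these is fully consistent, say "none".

none

Testing each hypothesis:
(A) MTU black hole — input drops flat NO; CRC errors flat NO; jitter up yes; retransmits up yes; fragmentation needed ICMP yes; latency up yes
(B) BGP route flap — input drops flat NO; CRC errors flat yes; jitter up yes; retransmits up yes; fragmentation needed ICMP NO; latency up NO
(C) NAT table exhaustion — input drops flat NO; CRC errors flat yes; jitter up NO; retransmits up NO; fragmentation needed ICMP NO; latency up NO
(D) MAC flapping — input drops flat NO; CRC errors flat NO; jitter up yes; retransmits up yes; fragmentation needed ICMP NO; latency up yes
No candidate is consistent with all observations.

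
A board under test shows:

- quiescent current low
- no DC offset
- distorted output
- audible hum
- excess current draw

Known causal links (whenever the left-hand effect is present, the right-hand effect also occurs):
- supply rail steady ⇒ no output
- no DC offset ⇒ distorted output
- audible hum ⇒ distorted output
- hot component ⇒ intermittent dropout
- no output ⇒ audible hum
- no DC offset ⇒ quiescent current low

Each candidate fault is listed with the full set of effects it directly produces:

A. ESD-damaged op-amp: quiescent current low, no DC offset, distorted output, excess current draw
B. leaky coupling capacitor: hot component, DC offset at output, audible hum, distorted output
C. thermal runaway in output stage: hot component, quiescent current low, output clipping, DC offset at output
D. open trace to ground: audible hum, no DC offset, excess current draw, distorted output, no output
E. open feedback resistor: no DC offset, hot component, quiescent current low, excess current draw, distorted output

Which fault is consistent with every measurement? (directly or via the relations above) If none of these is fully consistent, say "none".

D

For each candidate, compare predicted effects to what was observed:
(A) ESD-damaged op-amp — does not account for audible hum
(B) leaky coupling capacitor — quiescent current low NO; no DC offset NO; distorted output yes; audible hum yes; excess current draw NO
(C) thermal runaway in output stage — quiescent current low yes; no DC offset NO; distorted output NO; audible hum NO; excess current draw NO
(D) open trace to ground — accounts for every observation (quiescent current low through no DC offset → quiescent current low)
(E) open feedback resistor — does not account for audible hum
(D) alone accounts for all the evidence.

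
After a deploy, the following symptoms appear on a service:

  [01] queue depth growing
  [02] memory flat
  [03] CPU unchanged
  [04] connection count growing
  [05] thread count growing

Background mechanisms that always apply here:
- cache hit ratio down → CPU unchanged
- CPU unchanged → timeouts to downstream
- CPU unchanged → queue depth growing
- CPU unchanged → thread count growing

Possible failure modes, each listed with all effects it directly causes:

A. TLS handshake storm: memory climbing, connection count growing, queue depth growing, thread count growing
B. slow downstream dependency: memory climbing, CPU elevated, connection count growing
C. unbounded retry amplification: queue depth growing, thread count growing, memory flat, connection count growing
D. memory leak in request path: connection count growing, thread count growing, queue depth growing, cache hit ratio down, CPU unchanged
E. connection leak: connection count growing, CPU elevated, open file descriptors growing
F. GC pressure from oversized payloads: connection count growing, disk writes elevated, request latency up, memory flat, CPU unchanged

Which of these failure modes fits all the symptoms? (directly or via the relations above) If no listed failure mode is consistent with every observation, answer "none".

F

Testing each hypothesis:
(A) TLS handshake storm — fails on memory flat, CPU unchanged (predicts memory climbing, not memory flat)
(B) slow downstream dependency — queue depth growing miss; memory flat miss; CPU unchanged miss; connection count growing match; thread count growing miss
(C) unbounded retry amplification — does not account for CPU unchanged
(D) memory leak in request path — queue depth growing match; memory flat miss; CPU unchanged match; connection count growing match; thread count growing match
(E) connection leak — fails on queue depth growing, memory flat, CPU unchanged, thread count growing (predicts CPU elevated, not CPU unchanged)
(F) GC pressure from oversized payloads — queue depth growing match (via CPU unchanged → queue depth growing); memory flat match; CPU unchanged match; connection count growing match; thread count growing match (via CPU unchanged → thread count growing)
Only (F) is consistent with every observation.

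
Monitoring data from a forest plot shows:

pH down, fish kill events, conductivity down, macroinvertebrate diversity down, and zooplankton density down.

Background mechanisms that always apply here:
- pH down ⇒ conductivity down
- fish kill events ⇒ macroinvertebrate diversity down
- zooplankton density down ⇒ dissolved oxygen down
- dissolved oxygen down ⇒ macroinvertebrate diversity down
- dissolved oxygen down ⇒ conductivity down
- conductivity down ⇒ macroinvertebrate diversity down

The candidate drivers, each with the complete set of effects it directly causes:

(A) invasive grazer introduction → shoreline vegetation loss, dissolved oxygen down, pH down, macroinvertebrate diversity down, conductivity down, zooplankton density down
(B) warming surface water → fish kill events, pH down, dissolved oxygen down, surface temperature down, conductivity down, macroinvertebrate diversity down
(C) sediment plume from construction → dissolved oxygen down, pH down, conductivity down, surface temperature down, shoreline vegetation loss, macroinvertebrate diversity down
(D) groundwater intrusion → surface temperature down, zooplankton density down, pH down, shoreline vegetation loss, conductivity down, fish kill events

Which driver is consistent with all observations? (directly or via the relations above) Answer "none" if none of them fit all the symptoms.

Testing each hypothesis:
(A) invasive grazer introduction — pH down match; fish kill events miss; conductivity down match; macroinvertebrate diversity down match; zooplankton density down match
(B) warming surface water — pH down match; fish kill events match; conductivity down match; macroinvertebrate diversity down match; zooplankton density down miss
(C) sediment plume from construction — does not account for fish kill events, zooplankton density down
(D) groundwater intrusion — pH down match; fish kill events match; conductivity down match; macroinvertebrate diversity down match (by fish kill events → macroinvertebrate diversity down); zooplankton density down match
(D) is the only candidate with no mismatches.

D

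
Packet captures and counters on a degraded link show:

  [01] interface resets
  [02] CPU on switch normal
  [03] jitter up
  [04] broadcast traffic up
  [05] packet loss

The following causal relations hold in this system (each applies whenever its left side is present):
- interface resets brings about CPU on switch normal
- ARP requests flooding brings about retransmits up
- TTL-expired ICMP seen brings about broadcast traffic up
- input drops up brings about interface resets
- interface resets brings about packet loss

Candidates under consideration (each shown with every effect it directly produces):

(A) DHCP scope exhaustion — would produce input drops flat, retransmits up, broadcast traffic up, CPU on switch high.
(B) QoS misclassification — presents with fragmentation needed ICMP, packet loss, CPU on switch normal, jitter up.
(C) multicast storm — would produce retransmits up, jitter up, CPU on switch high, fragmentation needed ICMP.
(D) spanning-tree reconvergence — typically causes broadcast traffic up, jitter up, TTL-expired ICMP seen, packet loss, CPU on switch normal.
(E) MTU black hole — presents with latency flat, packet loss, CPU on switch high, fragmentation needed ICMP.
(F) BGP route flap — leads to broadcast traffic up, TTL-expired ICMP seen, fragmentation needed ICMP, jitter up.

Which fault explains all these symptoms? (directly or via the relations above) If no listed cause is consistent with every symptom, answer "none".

Checking each candidate against the observations:
(A) DHCP scope exhaustion — interface resets -; CPU on switch normal -; jitter up -; broadcast traffic up +; packet loss -
(B) QoS misclassification — interface resets -; CPU on switch normal +; jitter up +; broadcast traffic up -; packet loss +
(C) multicast storm — fails on interface resets, CPU on switch normal, broadcast traffic up, packet loss (predicts CPU on switch high, not CPU on switch normal)
(D) spanning-tree reconvergence — interface resets -; CPU on switch normal +; jitter up +; broadcast traffic up +; packet loss +
(E) MTU black hole — interface resets -; CPU on switch normal -; jitter up -; broadcast traffic up -; packet loss +
(F) BGP route flap — interface resets -; CPU on switch normal -; jitter up +; broadcast traffic up +; packet loss -
No candidate is consistent with all observations.

none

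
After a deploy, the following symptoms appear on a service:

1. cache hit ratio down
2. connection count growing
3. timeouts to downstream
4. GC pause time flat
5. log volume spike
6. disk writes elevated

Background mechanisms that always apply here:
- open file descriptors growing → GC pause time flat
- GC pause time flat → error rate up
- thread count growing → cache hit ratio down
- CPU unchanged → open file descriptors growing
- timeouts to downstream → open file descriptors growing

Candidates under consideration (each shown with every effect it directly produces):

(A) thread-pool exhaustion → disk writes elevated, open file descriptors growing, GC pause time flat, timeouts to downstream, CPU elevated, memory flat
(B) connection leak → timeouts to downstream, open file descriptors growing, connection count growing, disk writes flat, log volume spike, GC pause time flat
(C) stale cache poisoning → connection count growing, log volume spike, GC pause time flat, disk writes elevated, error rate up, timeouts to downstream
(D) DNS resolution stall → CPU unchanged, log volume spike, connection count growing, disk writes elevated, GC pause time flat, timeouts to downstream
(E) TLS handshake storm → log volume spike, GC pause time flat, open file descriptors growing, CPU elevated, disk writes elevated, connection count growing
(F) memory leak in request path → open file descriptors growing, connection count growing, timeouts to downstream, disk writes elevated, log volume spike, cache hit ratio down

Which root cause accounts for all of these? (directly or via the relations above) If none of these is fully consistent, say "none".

F

For each candidate, compare predicted effects to what was observed:
(A) thread-pool exhaustion — does not account for cache hit ratio down, connection count growing, log volume spike
(B) connection leak — fails on cache hit ratio down, disk writes elevated (predicts disk writes flat, not disk writes elevated)
(C) stale cache poisoning — cache hit ratio down NO; connection count growing yes; timeouts to downstream yes; GC pause time flat yes; log volume spike yes; disk writes elevated yes
(D) DNS resolution stall — cache hit ratio down NO; connection count growing yes; timeouts to downstream yes; GC pause time flat yes; log volume spike yes; disk writes elevated yes
(E) TLS handshake storm — cache hit ratio down NO; connection count growing yes; timeouts to downstream NO; GC pause time flat yes; log volume spike yes; disk writes elevated yes
(F) memory leak in request path — cache hit ratio down yes; connection count growing yes; timeouts to downstream yes; GC pause time flat yes (by open file descriptors growing → GC pause time flat); log volume spike yes; disk writes elevated yes
(F) alone accounts for all the evidence.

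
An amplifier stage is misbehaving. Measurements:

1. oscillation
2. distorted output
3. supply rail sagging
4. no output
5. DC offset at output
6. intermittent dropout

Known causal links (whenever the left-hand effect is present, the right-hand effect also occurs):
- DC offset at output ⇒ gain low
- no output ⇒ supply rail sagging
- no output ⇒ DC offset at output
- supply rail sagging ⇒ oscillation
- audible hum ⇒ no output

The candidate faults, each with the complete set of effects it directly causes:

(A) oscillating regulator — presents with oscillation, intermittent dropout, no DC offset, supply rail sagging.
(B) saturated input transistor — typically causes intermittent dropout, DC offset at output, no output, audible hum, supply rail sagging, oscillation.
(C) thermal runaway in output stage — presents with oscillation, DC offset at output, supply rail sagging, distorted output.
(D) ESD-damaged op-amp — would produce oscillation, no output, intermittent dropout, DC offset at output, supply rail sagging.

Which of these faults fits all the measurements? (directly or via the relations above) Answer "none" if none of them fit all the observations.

none

Per-candidate check:
(A) oscillating regulator — oscillation ✓; distorted output ✗; supply rail sagging ✓; no output ✗; DC offset at output ✗; intermittent dropout ✓
(B) saturated input transistor — does not account for distorted output
(C) thermal runaway in output stage — oscillation ✓; distorted output ✓; supply rail sagging ✓; no output ✗; DC offset at output ✓; intermittent dropout ✗
(D) ESD-damaged op-amp — oscillation ✓; distorted output ✗; supply rail sagging ✓; no output ✓; DC offset at output ✓; intermittent dropout ✓
None of the listed candidates fits everything.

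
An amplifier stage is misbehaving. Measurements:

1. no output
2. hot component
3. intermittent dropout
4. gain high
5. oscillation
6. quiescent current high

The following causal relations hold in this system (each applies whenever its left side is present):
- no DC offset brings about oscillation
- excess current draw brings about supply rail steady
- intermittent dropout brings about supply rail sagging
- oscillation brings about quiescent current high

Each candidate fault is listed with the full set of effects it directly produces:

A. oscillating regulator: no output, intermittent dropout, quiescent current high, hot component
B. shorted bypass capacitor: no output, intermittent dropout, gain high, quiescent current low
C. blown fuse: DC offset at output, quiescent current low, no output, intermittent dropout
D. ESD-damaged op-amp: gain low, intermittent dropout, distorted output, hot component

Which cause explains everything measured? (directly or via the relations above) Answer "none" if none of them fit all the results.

none

Per-candidate check:
(A) oscillating regulator — does not account for gain high, oscillation
(B) shorted bypass capacitor — fails on hot component, oscillation, quiescent current high (predicts quiescent current low, not quiescent current high)
(C) blown fuse — fails on hot component, gain high, oscillation, quiescent current high (predicts quiescent current low, not quiescent current high)
(D) ESD-damaged op-amp — fails on no output, gain high, oscillation, quiescent current high (predicts gain low, not gain high)
None of the listed candidates fits everything.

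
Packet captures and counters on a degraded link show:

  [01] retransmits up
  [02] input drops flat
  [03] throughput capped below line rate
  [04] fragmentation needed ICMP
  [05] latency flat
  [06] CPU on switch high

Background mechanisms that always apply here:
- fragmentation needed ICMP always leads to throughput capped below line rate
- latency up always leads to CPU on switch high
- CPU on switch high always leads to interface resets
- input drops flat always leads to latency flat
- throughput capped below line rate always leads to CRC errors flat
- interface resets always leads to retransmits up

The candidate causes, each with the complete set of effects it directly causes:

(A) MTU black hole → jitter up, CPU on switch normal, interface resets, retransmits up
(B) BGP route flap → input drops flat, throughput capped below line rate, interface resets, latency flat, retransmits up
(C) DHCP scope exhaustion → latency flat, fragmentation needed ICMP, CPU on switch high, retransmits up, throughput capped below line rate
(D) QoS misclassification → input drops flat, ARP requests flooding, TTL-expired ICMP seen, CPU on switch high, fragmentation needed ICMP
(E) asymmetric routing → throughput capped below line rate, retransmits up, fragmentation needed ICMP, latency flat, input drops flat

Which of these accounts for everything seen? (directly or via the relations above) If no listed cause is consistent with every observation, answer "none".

D

Per-candidate check:
(A) MTU black hole — fails on input drops flat, throughput capped below line rate, fragmentation needed ICMP, latency flat, CPU on switch high (predicts CPU on switch normal, not CPU on switch high)
(B) BGP route flap — retransmits up ✓; input drops flat ✓; throughput capped below line rate ✓; fragmentation needed ICMP ✗; latency flat ✓; CPU on switch high ✗
(C) DHCP scope exhaustion — does not account for input drops flat
(D) QoS misclassification — retransmits up ✓ (via CPU on switch high → interface resets → retransmits up); input drops flat ✓; throughput capped below line rate ✓ (via fragmentation needed ICMP → throughput capped below line rate); fragmentation needed ICMP ✓; latency flat ✓ (via input drops flat → latency flat); CPU on switch high ✓
(E) asymmetric routing — does not account for CPU on switch high
(D) alone accounts for all the evidence.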